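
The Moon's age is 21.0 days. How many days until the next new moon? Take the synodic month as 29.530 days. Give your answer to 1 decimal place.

One full lunation from the last new moon is 29.530 d; remaining = 29.530 − 21.0 = 8.530 d.

8.5 days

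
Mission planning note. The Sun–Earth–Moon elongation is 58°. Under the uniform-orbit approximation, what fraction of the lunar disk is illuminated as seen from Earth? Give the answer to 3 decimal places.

Half-versine of 58°: (1 − 0.530)/2 = 0.235.

0.235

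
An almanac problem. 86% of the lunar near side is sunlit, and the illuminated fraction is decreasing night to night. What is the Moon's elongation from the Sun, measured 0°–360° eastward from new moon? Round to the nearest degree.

From f = (1 − cos θ)/2: cos θ = 1 − 2×0.86 = -0.720; arccos → 136.1°.
Since the Moon is past full (waning), take the reflex angle: θ = 360° − 136.1° = 223.9°.

224°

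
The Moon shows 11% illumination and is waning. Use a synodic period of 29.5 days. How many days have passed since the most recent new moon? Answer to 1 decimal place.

From f = (1 − cos θ)/2: cos θ = 1 − 2×0.11 = 0.780; arccos → 38.7°.
A waning Moon lies in 180°–360°, so θ = 360° − 38.7° = 321.3°.
Age = 29.5 × 321.3°/360° ≈ 26.33 days.

26.3 days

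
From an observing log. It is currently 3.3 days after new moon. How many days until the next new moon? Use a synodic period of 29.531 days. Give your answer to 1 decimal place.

26.2 days

One full lunation from the last new moon is 29.531 d; remaining = 29.531 − 3.3 = 26.231 d.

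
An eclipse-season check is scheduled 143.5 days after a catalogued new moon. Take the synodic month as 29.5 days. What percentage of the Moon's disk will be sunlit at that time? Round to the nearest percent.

143.5 d spans 4 complete synodic months (4 × 29.5 = 118.00 d) plus 25.50 d.
Phase angle: θ = 360°·(25.50 d)/(29.5 d) = 311.2°.
With cos θ = 0.659, the lit fraction is (1 − 0.659)/2 ≈ 0.171, so 17%.

17%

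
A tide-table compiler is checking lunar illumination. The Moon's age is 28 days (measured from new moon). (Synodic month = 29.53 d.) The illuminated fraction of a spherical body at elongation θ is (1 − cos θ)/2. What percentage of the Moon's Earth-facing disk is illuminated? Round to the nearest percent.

3%

The Moon has covered 28/29.53 of its cycle, so θ ≈ 360° × 28/29.53 = 341.3°.
cos 341.3° = 0.947, so f = (1 − 0.947)/2 = 0.026, so 3%.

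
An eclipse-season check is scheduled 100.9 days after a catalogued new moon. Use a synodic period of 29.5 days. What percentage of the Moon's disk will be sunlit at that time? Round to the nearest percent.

94%

100.9 d spans 3 complete synodic months (3 × 29.5 = 88.50 d) plus 12.40 d.
Elongation θ = 360° × 12.40/29.5 ≈ 151.3°.
With cos θ = (-0.877), the lit fraction is (1 − (-0.877))/2 ≈ 0.939, so 94%.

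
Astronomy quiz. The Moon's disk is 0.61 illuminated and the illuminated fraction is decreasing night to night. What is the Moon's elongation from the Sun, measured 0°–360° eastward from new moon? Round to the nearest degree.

257°

Invert f = (1 − cos θ)/2 to get cos θ = 1 − 2(0.61) = -0.220, hence θ₀ = arccos -0.220 = 102.7°.
Since the Moon is past full (waning), take the reflex angle: θ = 360° − 102.7° = 257.3°.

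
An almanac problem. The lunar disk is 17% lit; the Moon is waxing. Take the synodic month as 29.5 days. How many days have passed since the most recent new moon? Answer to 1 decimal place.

cos θ = 1 − 2f = 0.660, giving a principal value of 48.7°.
The Moon is waxing (0°–180°), so θ = 48.7° directly.
Age = 29.5 × 48.7°/360° ≈ 3.99 days.

4.0 days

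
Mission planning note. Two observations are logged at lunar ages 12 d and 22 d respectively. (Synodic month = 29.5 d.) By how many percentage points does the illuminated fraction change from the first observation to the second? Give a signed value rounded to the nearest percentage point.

First observation: θ = 360°·12/29.5 = 146.4°, so f = 0.917.
Second observation: θ = 268.5°, f = 0.513.
Δf = 0.513 − 0.917 = -0.403, i.e. -40 pp.

-40 pp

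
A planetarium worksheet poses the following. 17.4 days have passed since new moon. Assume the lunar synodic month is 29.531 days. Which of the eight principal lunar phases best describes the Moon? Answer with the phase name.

θ ≈ 360° × 17.4/29.531 = 212°, which falls in the waning gibbous sector.

waning gibbous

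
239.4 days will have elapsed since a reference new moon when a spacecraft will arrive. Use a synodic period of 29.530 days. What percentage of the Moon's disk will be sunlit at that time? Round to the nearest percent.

11%

239.4/29.530 = 8.107 lunations, so 8 complete cycles and 3.16 d into the next.
Elongation θ = 360° × 3.16/29.530 ≈ 38.5°.
cos 38.5° = 0.782, so f = (1 − 0.782)/2 = 0.109, so 11%.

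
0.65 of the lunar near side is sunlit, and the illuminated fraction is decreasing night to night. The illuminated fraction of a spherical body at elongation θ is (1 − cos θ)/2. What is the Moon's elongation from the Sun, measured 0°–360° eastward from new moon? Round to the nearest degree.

253°

From f = (1 − cos θ)/2: cos θ = 1 − 2×0.65 = -0.300; arccos → 107.5°.
A waning Moon lies in 180°–360°, so θ = 360° − 107.5° = 252.5°.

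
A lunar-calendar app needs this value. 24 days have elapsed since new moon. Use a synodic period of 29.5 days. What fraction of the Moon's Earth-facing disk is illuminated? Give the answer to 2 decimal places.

The Moon has covered 24/29.5 of its cycle, so θ ≈ 360° × 24/29.5 = 292.9°.
Illuminated fraction = (1 − cos 292.9°)/2 = (1 − 0.389)/2 ≈ 0.306.

0.31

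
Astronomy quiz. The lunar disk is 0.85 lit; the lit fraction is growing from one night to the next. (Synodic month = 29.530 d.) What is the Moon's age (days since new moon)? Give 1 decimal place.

cos θ = 1 − 2f = -0.700, giving a principal value of 134.4°.
Before full moon the principal value applies: θ = 134.4°.
That fraction of the synodic month is 134.4/360 × 29.530 d ≈ 11.03 d.

11.0 days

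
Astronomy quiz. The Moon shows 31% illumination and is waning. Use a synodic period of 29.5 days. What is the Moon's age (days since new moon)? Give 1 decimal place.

Invert f = (1 − cos θ)/2 to get cos θ = 1 − 2(0.31) = 0.380, hence θ₀ = arccos 0.380 = 67.7°.
Waning ⇒ past full, so θ = 360° − 67.7° = 292.3°.
Age = 29.5 × 292.3°/360° ≈ 23.96 days.

24.0 days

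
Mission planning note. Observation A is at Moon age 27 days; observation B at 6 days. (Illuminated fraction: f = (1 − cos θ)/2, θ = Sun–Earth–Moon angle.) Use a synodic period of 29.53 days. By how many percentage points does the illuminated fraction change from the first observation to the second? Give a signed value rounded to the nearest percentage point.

First observation: θ = 360°·27/29.53 = 329.2°, so f = 0.071.
Second observation: θ = 73.1°, f = 0.355.
Δf = 0.355 − 0.071 = +0.284, i.e. +28 pp.

+28 pp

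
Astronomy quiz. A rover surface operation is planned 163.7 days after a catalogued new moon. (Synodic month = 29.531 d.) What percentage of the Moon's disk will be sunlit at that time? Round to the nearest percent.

Reduce mod P: 163.7 − 5×29.531 = 16.04 d into the current lunation.
Elongation θ = 360° × 16.04/29.531 ≈ 195.6°.
With cos θ = (-0.963), the lit fraction is (1 − (-0.963))/2 ≈ 0.982, so 98%.

98%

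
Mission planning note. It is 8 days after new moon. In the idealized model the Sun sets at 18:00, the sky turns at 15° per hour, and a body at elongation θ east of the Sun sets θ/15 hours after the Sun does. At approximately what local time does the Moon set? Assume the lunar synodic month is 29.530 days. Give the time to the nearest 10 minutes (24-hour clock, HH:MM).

00:30

The Moon has covered 8/29.530 of its cycle, so θ ≈ 360° × 8/29.530 = 97.5°.
Delay after the Sun = 97.5° / (15°/h) ≈ 6.50 h.
18:00 + 6.502 h ≈ 00:30 → 00:30 to the nearest ten minutes.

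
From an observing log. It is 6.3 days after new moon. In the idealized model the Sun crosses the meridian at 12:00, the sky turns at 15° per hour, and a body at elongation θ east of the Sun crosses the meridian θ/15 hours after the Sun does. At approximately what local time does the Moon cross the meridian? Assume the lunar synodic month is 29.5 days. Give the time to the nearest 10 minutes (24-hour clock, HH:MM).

The Moon has covered 6.3/29.5 of its cycle, so θ ≈ 360° × 6.3/29.5 = 76.9°.
At 15° of sky rotation per hour, 76.9° corresponds to a 5.13 h lag.
12:00 + 5.125 h ≈ 17:08 → 17:10 to the nearest ten minutes.

17:10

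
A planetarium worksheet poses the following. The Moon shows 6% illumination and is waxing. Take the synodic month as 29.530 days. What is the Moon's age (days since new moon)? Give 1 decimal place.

From f = (1 − cos θ)/2: cos θ = 1 − 2×0.06 = 0.880; arccos → 28.4°.
Waxing ⇒ before full, so θ = 28.4°.
That fraction of the synodic month is 28.4/360 × 29.530 d ≈ 2.33 d.

2.3 days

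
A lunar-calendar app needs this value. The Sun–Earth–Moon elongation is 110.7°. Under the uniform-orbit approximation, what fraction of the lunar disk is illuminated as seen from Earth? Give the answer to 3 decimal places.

f = (1 − cos 110.7°)/2 = (1 − (-0.353))/2 ≈ 0.677.

0.677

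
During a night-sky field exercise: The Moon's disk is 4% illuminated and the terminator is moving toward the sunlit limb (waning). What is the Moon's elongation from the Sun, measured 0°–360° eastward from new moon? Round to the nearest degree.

Invert f = (1 − cos θ)/2 to get cos θ = 1 − 2(0.04) = 0.920, hence θ₀ = arccos 0.920 = 23.1°.
Waning ⇒ past full, so θ = 360° − 23.1° = 336.9°.

337°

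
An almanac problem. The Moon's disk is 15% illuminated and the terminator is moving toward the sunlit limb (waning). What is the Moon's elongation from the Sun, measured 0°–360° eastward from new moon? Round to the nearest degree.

From f = (1 − cos θ)/2: cos θ = 1 − 2×0.15 = 0.700; arccos → 45.6°.
Waning ⇒ past full, so θ = 360° − 45.6° = 314.4°.

314°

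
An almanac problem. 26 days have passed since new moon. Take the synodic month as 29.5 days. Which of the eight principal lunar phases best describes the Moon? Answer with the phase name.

waning crescent

θ ≈ 360° × 26/29.5 = 317°, which falls in the waning crescent sector.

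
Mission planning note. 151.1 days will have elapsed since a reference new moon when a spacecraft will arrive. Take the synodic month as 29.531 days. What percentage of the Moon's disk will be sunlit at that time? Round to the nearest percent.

13%

Reduce mod P: 151.1 − 5×29.531 = 3.44 d into the current lunation.
Elongation θ = 360° × 3.44/29.531 ≈ 42.0°.
cos 42.0° = 0.743, so f = (1 − 0.743)/2 = 0.128, so 13%.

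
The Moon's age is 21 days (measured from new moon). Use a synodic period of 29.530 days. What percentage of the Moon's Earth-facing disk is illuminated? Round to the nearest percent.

Elongation θ = 360° × 21/29.530 ≈ 256.0°.
Illuminated fraction = (1 − cos 256.0°)/2 = (1 − (-0.242))/2 ≈ 0.621, so 62%.

62%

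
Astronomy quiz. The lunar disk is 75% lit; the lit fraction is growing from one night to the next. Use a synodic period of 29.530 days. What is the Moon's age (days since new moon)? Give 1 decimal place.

9.8 days

cos θ = 1 − 2f = -0.500, giving a principal value of 120.0°.
The Moon is waxing (0°–180°), so θ = 120.0° directly.
At 360°/29.530 d per day, 120.0° corresponds to 9.84 days.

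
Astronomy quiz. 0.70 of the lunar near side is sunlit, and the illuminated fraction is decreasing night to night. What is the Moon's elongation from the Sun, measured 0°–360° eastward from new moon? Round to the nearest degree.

246°

From f = (1 − cos θ)/2: cos θ = 1 − 2×0.70 = -0.400; arccos → 113.6°.
Since the Moon is past full (waning), take the reflex angle: θ = 360° − 113.6° = 246.4°.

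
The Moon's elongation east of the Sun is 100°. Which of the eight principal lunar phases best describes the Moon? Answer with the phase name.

first quarter

100° lies in the first quarter sector of the 8-phase cycle.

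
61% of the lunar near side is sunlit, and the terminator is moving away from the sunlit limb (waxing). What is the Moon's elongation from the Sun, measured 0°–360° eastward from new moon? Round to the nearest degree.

cos θ = 1 − 2f = -0.220, giving a principal value of 102.7°.
Before full moon the principal value applies: θ = 102.7°.

103°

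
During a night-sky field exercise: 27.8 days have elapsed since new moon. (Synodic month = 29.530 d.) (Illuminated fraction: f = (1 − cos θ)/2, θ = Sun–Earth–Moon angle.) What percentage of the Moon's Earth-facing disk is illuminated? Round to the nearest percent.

The Moon has covered 27.8/29.530 of its cycle, so θ ≈ 360° × 27.8/29.530 = 338.9°.
cos 338.9° = 0.933, so f = (1 − 0.933)/2 = 0.033, so 3%.

3%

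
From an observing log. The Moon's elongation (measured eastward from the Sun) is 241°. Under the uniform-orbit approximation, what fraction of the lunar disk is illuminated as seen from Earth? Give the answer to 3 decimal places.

cos 241° = (-0.485), so f = (1 − (-0.485))/2 = 0.742.

0.742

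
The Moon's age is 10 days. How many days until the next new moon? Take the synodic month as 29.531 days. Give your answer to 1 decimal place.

19.5 days

The next new moon completes the synodic month: 29.531 − 10 = 19.531 days.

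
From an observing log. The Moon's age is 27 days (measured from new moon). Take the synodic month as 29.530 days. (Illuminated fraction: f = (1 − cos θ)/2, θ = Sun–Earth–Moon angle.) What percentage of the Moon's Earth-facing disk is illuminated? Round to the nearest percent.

7%

The Moon has covered 27/29.530 of its cycle, so θ ≈ 360° × 27/29.530 = 329.2°.
With cos θ = 0.859, the lit fraction is (1 − 0.859)/2 ≈ 0.071, so 7%.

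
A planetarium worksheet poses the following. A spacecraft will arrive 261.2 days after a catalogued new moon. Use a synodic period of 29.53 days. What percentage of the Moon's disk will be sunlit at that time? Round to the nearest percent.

22%

261.2 d spans 8 complete synodic months (8 × 29.53 = 236.24 d) plus 24.96 d.
Elongation θ = 360° × 24.96/29.53 ≈ 304.3°.
cos 304.3° = 0.563, so f = (1 − 0.563)/2 = 0.218, so 22%.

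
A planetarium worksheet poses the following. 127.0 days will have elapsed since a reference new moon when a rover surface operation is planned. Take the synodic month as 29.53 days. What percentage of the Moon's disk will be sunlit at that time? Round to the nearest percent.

Reduce mod P: 127.0 − 4×29.53 = 8.88 d into the current lunation.
Elongation θ = 360° × 8.88/29.53 ≈ 108.3°.
With cos θ = (-0.313), the lit fraction is (1 − (-0.313))/2 ≈ 0.657, so 66%.

66%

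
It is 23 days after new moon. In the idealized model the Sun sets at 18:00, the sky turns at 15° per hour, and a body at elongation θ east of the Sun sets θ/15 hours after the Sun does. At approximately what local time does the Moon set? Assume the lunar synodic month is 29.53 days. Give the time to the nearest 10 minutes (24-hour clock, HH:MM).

Phase angle: θ = 360°·(23 d)/(29.53 d) = 280.4°.
Delay after the Sun = 280.4° / (15°/h) ≈ 18.69 h.
18:00 + 18.693 h ≈ 12:42 → 12:40 to the nearest ten minutes.

12:40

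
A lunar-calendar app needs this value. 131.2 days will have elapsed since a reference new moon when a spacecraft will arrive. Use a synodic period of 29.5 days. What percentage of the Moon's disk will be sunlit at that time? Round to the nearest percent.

97%

Reduce mod P: 131.2 − 4×29.5 = 13.20 d into the current lunation.
Phase angle: θ = 360°·(13.20 d)/(29.5 d) = 161.1°.
cos 161.1° = (-0.946), so f = (1 − (-0.946))/2 = 0.973, so 97%.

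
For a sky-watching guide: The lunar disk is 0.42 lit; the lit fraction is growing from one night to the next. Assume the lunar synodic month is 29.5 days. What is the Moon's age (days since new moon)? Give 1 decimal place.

cos θ = 1 − 2f = 0.160, giving a principal value of 80.8°.
Before full moon the principal value applies: θ = 80.8°.
That fraction of the synodic month is 80.8/360 × 29.5 d ≈ 6.62 d.

6.6 days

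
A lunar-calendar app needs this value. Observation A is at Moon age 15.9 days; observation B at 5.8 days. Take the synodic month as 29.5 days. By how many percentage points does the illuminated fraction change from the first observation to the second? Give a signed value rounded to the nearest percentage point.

-65 pp

θ₁ = 360° × 15.9/29.5 = 194.0°, f₁ = (1 − cos θ₁)/2 = 0.985.
θ₂ = 360° × 5.8/29.5 = 70.8°, f₂ = (1 − cos θ₂)/2 = 0.335.
Change = f₂ − f₁ = -0.650 → -65 percentage points.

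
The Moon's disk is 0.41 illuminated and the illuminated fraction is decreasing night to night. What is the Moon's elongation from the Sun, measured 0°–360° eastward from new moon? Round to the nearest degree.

280°

From f = (1 − cos θ)/2: cos θ = 1 − 2×0.41 = 0.180; arccos → 79.6°.
A waning Moon lies in 180°–360°, so θ = 360° − 79.6° = 280.4°.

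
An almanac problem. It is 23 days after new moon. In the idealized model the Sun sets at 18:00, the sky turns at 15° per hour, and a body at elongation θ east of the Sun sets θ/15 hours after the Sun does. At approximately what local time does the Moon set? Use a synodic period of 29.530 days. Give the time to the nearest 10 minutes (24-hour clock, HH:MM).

The Moon has covered 23/29.530 of its cycle, so θ ≈ 360° × 23/29.530 = 280.4°.
Delay after the Sun = 280.4° / (15°/h) ≈ 18.69 h.
18:00 + 18.693 h ≈ 12:42 → 12:40 to the nearest ten minutes.

12:40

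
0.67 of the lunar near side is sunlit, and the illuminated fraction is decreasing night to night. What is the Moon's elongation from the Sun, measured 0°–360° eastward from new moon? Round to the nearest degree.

250°

From f = (1 − cos θ)/2: cos θ = 1 − 2×0.67 = -0.340; arccos → 109.9°.
Waning ⇒ past full, so θ = 360° − 109.9° = 250.1°.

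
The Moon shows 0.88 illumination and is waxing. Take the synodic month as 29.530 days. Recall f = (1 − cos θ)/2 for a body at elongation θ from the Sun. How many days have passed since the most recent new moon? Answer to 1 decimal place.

cos θ = 1 − 2f = -0.760, giving a principal value of 139.5°.
Before full moon the principal value applies: θ = 139.5°.
That fraction of the synodic month is 139.5/360 × 29.530 d ≈ 11.44 d.

11.4 days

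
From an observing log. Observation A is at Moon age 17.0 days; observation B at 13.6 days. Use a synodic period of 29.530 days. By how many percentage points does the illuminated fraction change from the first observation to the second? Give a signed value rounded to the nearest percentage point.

θ₁ = 360° × 17.0/29.530 = 207.2°, f₁ = (1 − cos θ₁)/2 = 0.945.
θ₂ = 360° × 13.6/29.530 = 165.8°, f₂ = (1 − cos θ₂)/2 = 0.985.
Change = f₂ − f₁ = +0.040 → +4 percentage points.

+4 pp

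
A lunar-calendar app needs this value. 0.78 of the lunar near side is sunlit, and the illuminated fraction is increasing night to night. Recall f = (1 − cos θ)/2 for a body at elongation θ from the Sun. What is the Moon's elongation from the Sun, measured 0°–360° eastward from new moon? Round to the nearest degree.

124°

cos θ = 1 − 2f = -0.560, giving a principal value of 124.1°.
The Moon is waxing (0°–180°), so θ = 124.1° directly.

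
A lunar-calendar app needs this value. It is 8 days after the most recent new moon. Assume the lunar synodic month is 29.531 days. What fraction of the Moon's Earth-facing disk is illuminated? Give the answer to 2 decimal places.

0.57

Elongation θ = 360° × 8/29.531 ≈ 97.5°.
cos 97.5° = (-0.131), so f = (1 − (-0.131))/2 = 0.565.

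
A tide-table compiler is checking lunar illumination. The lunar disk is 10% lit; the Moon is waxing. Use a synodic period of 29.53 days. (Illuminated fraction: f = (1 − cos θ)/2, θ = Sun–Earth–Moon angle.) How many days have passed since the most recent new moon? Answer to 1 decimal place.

3.0 days

Invert f = (1 − cos θ)/2 to get cos θ = 1 − 2(0.10) = 0.800, hence θ₀ = arccos 0.800 = 36.9°.
Waxing ⇒ before full, so θ = 36.9°.
At 360°/29.53 d per day, 36.9° corresponds to 3.02 days.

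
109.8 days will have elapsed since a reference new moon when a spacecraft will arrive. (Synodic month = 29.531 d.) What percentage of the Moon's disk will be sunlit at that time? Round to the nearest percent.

109.8 d spans 3 complete synodic months (3 × 29.531 = 88.59 d) plus 21.21 d.
Phase angle: θ = 360°·(21.21 d)/(29.531 d) = 258.5°.
cos 258.5° = (-0.199), so f = (1 − (-0.199))/2 = 0.599, so 60%.

60%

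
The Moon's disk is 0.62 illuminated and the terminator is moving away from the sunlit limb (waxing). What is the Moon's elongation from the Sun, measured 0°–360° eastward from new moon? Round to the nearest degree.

cos θ = 1 − 2f = -0.240, giving a principal value of 103.9°.
Waxing ⇒ before full, so θ = 103.9°.

104°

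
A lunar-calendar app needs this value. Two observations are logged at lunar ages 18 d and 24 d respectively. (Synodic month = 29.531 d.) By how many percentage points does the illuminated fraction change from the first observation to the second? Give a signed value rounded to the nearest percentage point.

-58 pp

First observation: θ = 360°·18/29.531 = 219.4°, so f = 0.886.
Second observation: θ = 292.6°, f = 0.308.
Δf = 0.308 − 0.886 = -0.578, i.e. -58 pp.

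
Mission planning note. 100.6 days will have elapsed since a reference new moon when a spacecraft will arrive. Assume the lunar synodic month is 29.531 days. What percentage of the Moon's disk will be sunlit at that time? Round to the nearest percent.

100.6 d spans 3 complete synodic months (3 × 29.531 = 88.59 d) plus 12.01 d.
The Moon has covered 12.01/29.531 of its cycle, so θ ≈ 360° × 12.01/29.531 = 146.4°.
With cos θ = (-0.833), the lit fraction is (1 − (-0.833))/2 ≈ 0.916, so 92%.

92%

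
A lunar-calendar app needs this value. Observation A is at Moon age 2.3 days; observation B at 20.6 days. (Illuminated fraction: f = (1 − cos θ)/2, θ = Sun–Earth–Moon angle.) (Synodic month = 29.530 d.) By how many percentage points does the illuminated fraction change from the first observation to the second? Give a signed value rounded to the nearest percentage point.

+60 pp

First observation: θ = 360°·2.3/29.530 = 28.0°, so f = 0.059.
Second observation: θ = 251.1°, f = 0.662.
Δf = 0.662 − 0.059 = +0.603, i.e. +60 pp.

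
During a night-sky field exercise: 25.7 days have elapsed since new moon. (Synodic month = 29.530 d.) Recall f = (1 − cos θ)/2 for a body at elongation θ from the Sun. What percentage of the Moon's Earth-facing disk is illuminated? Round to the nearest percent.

Phase angle: θ = 360°·(25.7 d)/(29.530 d) = 313.3°.
With cos θ = 0.686, the lit fraction is (1 − 0.686)/2 ≈ 0.157, so 16%.

16%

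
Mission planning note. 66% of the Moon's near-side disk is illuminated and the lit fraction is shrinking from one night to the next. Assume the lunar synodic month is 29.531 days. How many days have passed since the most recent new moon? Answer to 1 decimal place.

20.6 days

From f = (1 − cos θ)/2: cos θ = 1 − 2×0.66 = -0.320; arccos → 108.7°.
Since the Moon is past full (waning), take the reflex angle: θ = 360° − 108.7° = 251.3°.
That fraction of the synodic month is 251.3/360 × 29.531 d ≈ 20.62 d.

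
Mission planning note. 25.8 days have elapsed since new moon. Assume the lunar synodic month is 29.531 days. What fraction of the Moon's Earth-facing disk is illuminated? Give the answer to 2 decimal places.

0.15

The Moon has covered 25.8/29.531 of its cycle, so θ ≈ 360° × 25.8/29.531 = 314.5°.
Illuminated fraction = (1 − cos 314.5°)/2 = (1 − 0.701)/2 ≈ 0.149.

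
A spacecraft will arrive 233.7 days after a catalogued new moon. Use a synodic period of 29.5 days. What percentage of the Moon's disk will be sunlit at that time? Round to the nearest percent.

233.7/29.5 = 7.922 lunations, so 7 complete cycles and 27.20 d into the next.
Elongation θ = 360° × 27.20/29.5 ≈ 331.9°.
With cos θ = 0.882, the lit fraction is (1 − 0.882)/2 ≈ 0.059, so 6%.

6%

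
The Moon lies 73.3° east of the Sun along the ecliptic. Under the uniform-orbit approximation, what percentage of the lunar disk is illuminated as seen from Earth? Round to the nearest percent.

Half-versine of 73.3°: (1 − 0.287)/2 = 0.356, i.e. 36%.

36%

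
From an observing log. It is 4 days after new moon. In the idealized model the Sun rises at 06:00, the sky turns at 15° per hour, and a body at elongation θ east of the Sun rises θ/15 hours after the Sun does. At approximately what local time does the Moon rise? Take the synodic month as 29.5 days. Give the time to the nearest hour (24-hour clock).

Phase angle: θ = 360°·(4 d)/(29.5 d) = 48.8°.
At 15° of sky rotation per hour, 48.8° corresponds to a 3.25 h lag.
06:00 + 3.25 h ≈ 09:15 → 09:00 to the nearest hour.

09:00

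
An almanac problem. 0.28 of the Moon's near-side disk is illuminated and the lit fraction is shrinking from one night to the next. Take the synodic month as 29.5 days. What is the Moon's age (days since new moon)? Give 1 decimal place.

From f = (1 − cos θ)/2: cos θ = 1 − 2×0.28 = 0.440; arccos → 63.9°.
A waning Moon lies in 180°–360°, so θ = 360° − 63.9° = 296.1°.
At 360°/29.5 d per day, 296.1° corresponds to 24.26 days.

24.3 days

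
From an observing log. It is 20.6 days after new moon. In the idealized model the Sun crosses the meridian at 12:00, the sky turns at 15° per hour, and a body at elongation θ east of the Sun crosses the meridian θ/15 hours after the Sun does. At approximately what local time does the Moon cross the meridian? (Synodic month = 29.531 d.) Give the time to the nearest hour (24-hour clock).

The Moon has covered 20.6/29.531 of its cycle, so θ ≈ 360° × 20.6/29.531 = 251.1°.
At 15° of sky rotation per hour, 251.1° corresponds to a 16.74 h lag.
12:00 + 16.74 h ≈ 04:45 → 05:00 to the nearest hour.

05:00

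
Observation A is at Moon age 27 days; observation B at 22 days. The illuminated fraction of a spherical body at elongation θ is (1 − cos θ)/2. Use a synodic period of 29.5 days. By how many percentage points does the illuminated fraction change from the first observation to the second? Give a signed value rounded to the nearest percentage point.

First observation: θ = 360°·27/29.5 = 329.5°, so f = 0.069.
Second observation: θ = 268.5°, f = 0.513.
Δf = 0.513 − 0.069 = +0.444, i.e. +44 pp.

+44 pp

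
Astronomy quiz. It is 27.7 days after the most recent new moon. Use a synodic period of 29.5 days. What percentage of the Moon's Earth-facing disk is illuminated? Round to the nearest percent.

4%

Phase angle: θ = 360°·(27.7 d)/(29.5 d) = 338.0°.
With cos θ = 0.927, the lit fraction is (1 − 0.927)/2 ≈ 0.036, so 4%.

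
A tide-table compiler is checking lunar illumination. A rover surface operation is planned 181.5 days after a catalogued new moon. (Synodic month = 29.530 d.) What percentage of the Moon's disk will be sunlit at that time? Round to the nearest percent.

Reduce mod P: 181.5 − 6×29.530 = 4.32 d into the current lunation.
Phase angle: θ = 360°·(4.32 d)/(29.530 d) = 52.7°.
cos 52.7° = 0.606, so f = (1 − 0.606)/2 = 0.197, so 20%.

20%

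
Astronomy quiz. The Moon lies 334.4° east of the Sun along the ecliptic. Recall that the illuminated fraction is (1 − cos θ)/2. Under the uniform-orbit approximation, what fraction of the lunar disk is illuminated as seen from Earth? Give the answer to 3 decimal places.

0.049

f = (1 − cos 334.4°)/2 = (1 − 0.902)/2 ≈ 0.049.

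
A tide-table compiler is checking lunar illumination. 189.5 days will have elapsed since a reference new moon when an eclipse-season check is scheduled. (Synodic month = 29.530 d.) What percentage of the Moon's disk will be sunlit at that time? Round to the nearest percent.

93%

189.5 d spans 6 complete synodic months (6 × 29.530 = 177.18 d) plus 12.32 d.
Elongation θ = 360° × 12.32/29.530 ≈ 150.2°.
cos 150.2° = (-0.868), so f = (1 − (-0.868))/2 = 0.934, so 93%.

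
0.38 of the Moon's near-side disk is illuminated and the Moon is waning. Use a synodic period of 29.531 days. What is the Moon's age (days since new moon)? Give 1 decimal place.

23.3 days

From f = (1 − cos θ)/2: cos θ = 1 − 2×0.38 = 0.240; arccos → 76.1°.
Waning ⇒ past full, so θ = 360° − 76.1° = 283.9°.
Age = 29.531 × 283.9°/360° ≈ 23.29 days.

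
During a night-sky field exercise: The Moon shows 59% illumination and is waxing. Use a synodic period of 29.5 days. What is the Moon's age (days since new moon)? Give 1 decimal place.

Invert f = (1 − cos θ)/2 to get cos θ = 1 − 2(0.59) = -0.180, hence θ₀ = arccos -0.180 = 100.4°.
Before full moon the principal value applies: θ = 100.4°.
That fraction of the synodic month is 100.4/360 × 29.5 d ≈ 8.22 d.

8.2 days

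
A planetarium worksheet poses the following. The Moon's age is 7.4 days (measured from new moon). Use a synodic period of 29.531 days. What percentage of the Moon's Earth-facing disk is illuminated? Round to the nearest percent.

50%

The Moon has covered 7.4/29.531 of its cycle, so θ ≈ 360° × 7.4/29.531 = 90.2°.
With cos θ = (-0.004), the lit fraction is (1 − (-0.004))/2 ≈ 0.502, so 50%.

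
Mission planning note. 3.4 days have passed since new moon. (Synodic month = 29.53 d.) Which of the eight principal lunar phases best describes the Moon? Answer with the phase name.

At 3.4/29.53 of the cycle, θ ≈ 41° — the waxing crescent range.

waxing crescent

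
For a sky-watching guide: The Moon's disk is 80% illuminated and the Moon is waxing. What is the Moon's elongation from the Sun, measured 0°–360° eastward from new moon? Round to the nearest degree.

127°

Invert f = (1 − cos θ)/2 to get cos θ = 1 − 2(0.80) = -0.600, hence θ₀ = arccos -0.600 = 126.9°.
Waxing ⇒ before full, so θ = 126.9°.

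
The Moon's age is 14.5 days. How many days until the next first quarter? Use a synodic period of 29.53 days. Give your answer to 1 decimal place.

First quarter is 0.25 of the way through the cycle: age 0.25 × 29.53 = 7.383 d.
Already past this cycle's first quarter; the next is at 7.383 + 29.53 = 36.913 d, so 36.913 − 14.5 = 22.413 days.

22.4 days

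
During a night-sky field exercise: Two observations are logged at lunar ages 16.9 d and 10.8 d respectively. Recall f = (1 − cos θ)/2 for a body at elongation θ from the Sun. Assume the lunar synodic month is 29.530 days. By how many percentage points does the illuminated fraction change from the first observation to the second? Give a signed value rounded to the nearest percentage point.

θ₁ = 360° × 16.9/29.530 = 206.0°, f₁ = (1 − cos θ₁)/2 = 0.949.
θ₂ = 360° × 10.8/29.530 = 131.7°, f₂ = (1 − cos θ₂)/2 = 0.832.
Change = f₂ − f₁ = -0.117 → -12 percentage points.

-12 percentage points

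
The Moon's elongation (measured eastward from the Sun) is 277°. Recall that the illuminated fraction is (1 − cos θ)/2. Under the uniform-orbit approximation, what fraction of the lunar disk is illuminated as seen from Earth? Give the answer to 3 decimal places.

0.439

f = (1 − cos 277°)/2 = (1 − 0.122)/2 ≈ 0.439.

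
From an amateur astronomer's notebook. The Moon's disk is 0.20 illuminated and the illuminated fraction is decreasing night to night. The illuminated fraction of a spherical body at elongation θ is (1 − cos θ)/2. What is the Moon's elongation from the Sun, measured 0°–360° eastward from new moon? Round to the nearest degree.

Invert f = (1 − cos θ)/2 to get cos θ = 1 − 2(0.20) = 0.600, hence θ₀ = arccos 0.600 = 53.1°.
A waning Moon lies in 180°–360°, so θ = 360° − 53.1° = 306.9°.

307°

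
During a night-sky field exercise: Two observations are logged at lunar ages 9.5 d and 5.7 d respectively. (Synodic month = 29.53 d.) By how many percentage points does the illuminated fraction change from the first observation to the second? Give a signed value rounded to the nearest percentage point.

First observation: θ = 360°·9.5/29.53 = 115.8°, so f = 0.718.
Second observation: θ = 69.5°, f = 0.325.
Δf = 0.325 − 0.718 = -0.393, i.e. -39 pp.

-39 pp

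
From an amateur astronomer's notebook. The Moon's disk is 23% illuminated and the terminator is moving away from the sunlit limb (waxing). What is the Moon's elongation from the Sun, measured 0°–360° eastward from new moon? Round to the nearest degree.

57°

From f = (1 − cos θ)/2: cos θ = 1 − 2×0.23 = 0.540; arccos → 57.3°.
Before full moon the principal value applies: θ = 57.3°.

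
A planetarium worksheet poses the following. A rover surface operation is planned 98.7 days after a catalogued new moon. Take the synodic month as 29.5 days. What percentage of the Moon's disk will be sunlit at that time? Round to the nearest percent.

98.7 d spans 3 complete synodic months (3 × 29.5 = 88.50 d) plus 10.20 d.
Phase angle: θ = 360°·(10.20 d)/(29.5 d) = 124.5°.
cos 124.5° = (-0.566), so f = (1 − (-0.566))/2 = 0.783, so 78%.

78%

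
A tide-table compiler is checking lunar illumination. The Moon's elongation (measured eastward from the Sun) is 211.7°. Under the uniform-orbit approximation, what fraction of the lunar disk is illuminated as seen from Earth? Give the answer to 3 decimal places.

0.925

Half-versine of 211.7°: (1 − (-0.851))/2 = 0.925.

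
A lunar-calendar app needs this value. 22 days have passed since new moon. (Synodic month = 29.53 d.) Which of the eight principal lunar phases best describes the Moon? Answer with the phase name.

θ ≈ 360° × 22/29.53 = 268°, which falls in the last quarter sector.

last quarter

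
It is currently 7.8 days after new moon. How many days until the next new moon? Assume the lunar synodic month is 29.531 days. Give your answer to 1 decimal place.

21.7 days

The next new moon completes the synodic month: 29.531 − 7.8 = 21.731 days.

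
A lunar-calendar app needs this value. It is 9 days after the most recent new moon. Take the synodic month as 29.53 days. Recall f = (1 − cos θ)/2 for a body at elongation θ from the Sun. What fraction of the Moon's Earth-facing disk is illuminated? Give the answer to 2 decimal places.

0.67

Elongation θ = 360° × 9/29.53 ≈ 109.7°.
Illuminated fraction = (1 − cos 109.7°)/2 = (1 − (-0.337))/2 ≈ 0.669.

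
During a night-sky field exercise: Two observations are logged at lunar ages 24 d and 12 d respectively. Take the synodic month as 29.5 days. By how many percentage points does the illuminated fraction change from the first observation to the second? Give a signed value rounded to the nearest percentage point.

+61 pp

θ₁ = 360° × 24/29.5 = 292.9°, f₁ = (1 − cos θ₁)/2 = 0.306.
θ₂ = 360° × 12/29.5 = 146.4°, f₂ = (1 − cos θ₂)/2 = 0.917.
Change = f₂ − f₁ = +0.611 → +61 percentage points.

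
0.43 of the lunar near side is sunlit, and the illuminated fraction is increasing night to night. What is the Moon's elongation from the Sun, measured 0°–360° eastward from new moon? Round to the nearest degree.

82°

Invert f = (1 − cos θ)/2 to get cos θ = 1 − 2(0.43) = 0.140, hence θ₀ = arccos 0.140 = 82.0°.
Before full moon the principal value applies: θ = 82.0°.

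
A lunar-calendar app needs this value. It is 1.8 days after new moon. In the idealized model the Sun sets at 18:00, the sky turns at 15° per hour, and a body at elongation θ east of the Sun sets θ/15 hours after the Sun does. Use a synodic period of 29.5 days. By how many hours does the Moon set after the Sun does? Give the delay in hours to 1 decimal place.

Phase angle: θ = 360°·(1.8 d)/(29.5 d) = 22.0°.
The Moon trails the Sun by θ/15 = 22.0/15 ≈ 1.46 hours.
So the Moon sets 1.46 h after the Sun.

1.5 h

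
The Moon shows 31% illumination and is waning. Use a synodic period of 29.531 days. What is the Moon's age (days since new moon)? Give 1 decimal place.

24.0 days

From f = (1 − cos θ)/2: cos θ = 1 − 2×0.31 = 0.380; arccos → 67.7°.
Since the Moon is past full (waning), take the reflex angle: θ = 360° − 67.7° = 292.3°.
That fraction of the synodic month is 292.3/360 × 29.531 d ≈ 23.98 d.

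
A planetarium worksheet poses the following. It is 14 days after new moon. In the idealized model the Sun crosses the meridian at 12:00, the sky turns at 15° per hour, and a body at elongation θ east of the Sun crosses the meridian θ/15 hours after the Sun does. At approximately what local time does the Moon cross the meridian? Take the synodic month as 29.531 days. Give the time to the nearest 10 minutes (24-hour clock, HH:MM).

23:20

Phase angle: θ = 360°·(14 d)/(29.531 d) = 170.7°.
The Moon trails the Sun by θ/15 = 170.7/15 ≈ 11.38 hours.
12:00 + 11.378 h ≈ 23:23 → 23:20 to the nearest ten minutes.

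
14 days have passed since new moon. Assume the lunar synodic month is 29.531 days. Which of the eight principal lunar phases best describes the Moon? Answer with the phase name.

full moon

At 14/29.531 of the cycle, θ ≈ 171° — the full moon range.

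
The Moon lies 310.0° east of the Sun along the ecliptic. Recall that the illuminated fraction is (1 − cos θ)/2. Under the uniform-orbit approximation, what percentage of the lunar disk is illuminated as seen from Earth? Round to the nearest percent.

18%

cos 310.0° = 0.643, so f = (1 − 0.643)/2 = 0.179, i.e. 18%.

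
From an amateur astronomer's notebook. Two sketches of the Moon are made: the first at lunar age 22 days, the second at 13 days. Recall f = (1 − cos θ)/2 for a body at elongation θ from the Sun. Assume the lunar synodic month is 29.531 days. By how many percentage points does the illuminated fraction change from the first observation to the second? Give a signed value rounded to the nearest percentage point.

First observation: θ = 360°·22/29.531 = 268.2°, so f = 0.516.
Second observation: θ = 158.5°, f = 0.965.
Δf = 0.965 − 0.516 = +0.449, i.e. +45 pp.

+45 pp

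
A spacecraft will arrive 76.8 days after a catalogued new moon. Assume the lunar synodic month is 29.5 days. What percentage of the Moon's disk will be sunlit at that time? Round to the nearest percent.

Reduce mod P: 76.8 − 2×29.5 = 17.80 d into the current lunation.
Phase angle: θ = 360°·(17.80 d)/(29.5 d) = 217.2°.
With cos θ = (-0.796), the lit fraction is (1 − (-0.796))/2 ≈ 0.898, so 90%.

90%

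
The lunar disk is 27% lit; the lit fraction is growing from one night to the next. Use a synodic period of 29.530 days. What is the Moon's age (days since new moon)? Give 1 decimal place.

5.1 days

Invert f = (1 − cos θ)/2 to get cos θ = 1 − 2(0.27) = 0.460, hence θ₀ = arccos 0.460 = 62.6°.
Waxing ⇒ before full, so θ = 62.6°.
At 360°/29.530 d per day, 62.6° corresponds to 5.14 days.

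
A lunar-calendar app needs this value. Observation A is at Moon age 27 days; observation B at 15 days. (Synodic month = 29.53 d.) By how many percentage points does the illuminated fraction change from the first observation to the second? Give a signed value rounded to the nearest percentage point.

First observation: θ = 360°·27/29.53 = 329.2°, so f = 0.071.
Second observation: θ = 182.9°, f = 0.999.
Δf = 0.999 − 0.071 = +0.929, i.e. +93 pp.

+93 percentage points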